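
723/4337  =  723/4337  =  0.17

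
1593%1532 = 61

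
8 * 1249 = 9992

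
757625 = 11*68875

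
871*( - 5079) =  - 4423809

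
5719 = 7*817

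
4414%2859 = 1555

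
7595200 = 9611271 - 2016071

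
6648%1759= 1371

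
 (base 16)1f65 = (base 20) 101h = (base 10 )8037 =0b1111101100101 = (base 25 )CLC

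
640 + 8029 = 8669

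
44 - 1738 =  - 1694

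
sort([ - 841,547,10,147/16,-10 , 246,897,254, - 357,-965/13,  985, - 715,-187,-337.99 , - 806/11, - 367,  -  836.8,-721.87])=[ - 841, - 836.8,-721.87, -715,- 367, - 357, -337.99, - 187, - 965/13,-806/11, - 10,147/16,10,  246, 254,  547, 897,985 ]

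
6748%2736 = 1276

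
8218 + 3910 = 12128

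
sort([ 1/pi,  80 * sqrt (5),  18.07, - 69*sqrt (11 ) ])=[ - 69 * sqrt( 11),  1/pi, 18.07, 80*sqrt(5) ]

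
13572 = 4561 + 9011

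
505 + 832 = 1337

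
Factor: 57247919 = 57247919^1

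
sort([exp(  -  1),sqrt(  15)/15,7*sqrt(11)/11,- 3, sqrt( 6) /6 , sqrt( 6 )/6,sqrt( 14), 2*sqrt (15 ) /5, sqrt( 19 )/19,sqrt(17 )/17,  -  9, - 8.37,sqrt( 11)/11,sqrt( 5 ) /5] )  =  [ - 9 , - 8.37, - 3,sqrt(19 )/19 , sqrt(17 )/17,sqrt(15)/15, sqrt(11)/11, exp( - 1 ),sqrt(6)/6,sqrt(6)/6, sqrt (5 )/5,2*sqrt( 15)/5, 7*sqrt(11) /11, sqrt(14) ] 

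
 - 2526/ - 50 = 50+13/25 = 50.52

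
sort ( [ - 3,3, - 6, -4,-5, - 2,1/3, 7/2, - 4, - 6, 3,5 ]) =[ - 6 , - 6, - 5,  -  4, -4, - 3, - 2,1/3,3,3,7/2, 5] 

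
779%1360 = 779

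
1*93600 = 93600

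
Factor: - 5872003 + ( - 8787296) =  - 14659299 =- 3^4*71^1 *2549^1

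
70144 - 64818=5326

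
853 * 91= 77623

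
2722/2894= 1361/1447 =0.94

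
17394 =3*5798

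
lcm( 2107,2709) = 18963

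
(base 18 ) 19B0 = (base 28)bbe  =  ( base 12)5216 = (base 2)10001011110010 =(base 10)8946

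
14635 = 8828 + 5807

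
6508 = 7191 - 683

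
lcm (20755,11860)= 83020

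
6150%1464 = 294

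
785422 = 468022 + 317400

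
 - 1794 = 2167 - 3961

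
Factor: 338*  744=2^4*3^1*13^2*31^1 = 251472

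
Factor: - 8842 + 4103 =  - 7^1*677^1 = - 4739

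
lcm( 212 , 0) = 0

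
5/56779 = 5/56779 = 0.00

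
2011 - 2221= - 210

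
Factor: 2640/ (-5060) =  - 12/23 = - 2^2 * 3^1*23^( - 1 )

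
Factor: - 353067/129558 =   -  2^(-1 )*151^(  -  1)*823^1 = -  823/302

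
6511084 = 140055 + 6371029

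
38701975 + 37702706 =76404681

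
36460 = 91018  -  54558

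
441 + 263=704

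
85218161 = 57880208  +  27337953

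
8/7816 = 1/977  =  0.00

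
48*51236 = 2459328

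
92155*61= 5621455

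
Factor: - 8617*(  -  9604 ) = 82757668 = 2^2*7^5 * 1231^1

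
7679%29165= 7679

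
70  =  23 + 47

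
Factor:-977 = - 977^1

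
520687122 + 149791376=670478498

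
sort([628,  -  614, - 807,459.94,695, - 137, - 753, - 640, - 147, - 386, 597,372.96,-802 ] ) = [ - 807, - 802,-753, - 640, - 614,-386, - 147,- 137,372.96,459.94, 597,628,695]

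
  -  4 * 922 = -3688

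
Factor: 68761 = 7^1*11^1*19^1*47^1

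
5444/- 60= - 1361/15 = - 90.73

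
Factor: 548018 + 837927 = 5^1*11^1*113^1*223^1=   1385945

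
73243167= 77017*951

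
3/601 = 3/601 = 0.00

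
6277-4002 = 2275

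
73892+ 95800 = 169692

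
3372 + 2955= 6327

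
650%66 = 56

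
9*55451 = 499059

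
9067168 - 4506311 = 4560857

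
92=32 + 60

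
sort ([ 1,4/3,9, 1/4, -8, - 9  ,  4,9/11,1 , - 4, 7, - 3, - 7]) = [  -  9, - 8, - 7, - 4,  -  3 , 1/4,  9/11,1, 1, 4/3, 4,7,9]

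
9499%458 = 339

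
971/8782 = 971/8782 = 0.11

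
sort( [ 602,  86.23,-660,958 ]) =[  -  660, 86.23,602,958 ]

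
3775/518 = 7 + 149/518 = 7.29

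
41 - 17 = 24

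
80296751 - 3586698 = 76710053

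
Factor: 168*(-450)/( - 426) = 2^3 * 3^2*5^2*7^1*71^ ( - 1) = 12600/71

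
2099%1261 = 838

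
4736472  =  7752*611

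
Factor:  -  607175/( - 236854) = 2^(-1) *5^2*19^ ( - 1)*23^ ( - 1 )*149^1 *163^1*271^( - 1) 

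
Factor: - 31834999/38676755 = -5^(-1 )*7^1*13^ ( - 1 )*17^1 * 67^( - 1 )*83^( - 1)*107^( - 1)*267521^1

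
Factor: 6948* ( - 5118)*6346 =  - 225662896944 = - 2^4*3^3*19^1*167^1 * 193^1*853^1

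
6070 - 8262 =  - 2192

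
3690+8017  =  11707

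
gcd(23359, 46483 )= 47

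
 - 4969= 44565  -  49534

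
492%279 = 213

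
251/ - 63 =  - 4 + 1/63 =-  3.98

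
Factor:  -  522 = -2^1*3^2*29^1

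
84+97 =181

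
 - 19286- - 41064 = 21778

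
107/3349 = 107/3349 = 0.03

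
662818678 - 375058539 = 287760139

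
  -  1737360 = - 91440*19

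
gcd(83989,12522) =1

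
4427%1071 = 143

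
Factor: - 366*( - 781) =285846 = 2^1 * 3^1*11^1* 61^1*71^1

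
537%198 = 141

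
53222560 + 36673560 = 89896120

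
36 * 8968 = 322848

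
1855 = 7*265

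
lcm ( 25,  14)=350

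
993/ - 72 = - 14  +  5/24 = -  13.79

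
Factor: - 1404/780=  - 3^2*5^( - 1 ) = - 9/5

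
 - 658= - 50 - 608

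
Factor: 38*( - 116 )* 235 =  - 2^3*5^1 * 19^1*29^1 * 47^1 = -  1035880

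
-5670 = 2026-7696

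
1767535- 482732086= - 480964551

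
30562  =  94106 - 63544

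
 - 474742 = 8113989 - 8588731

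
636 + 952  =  1588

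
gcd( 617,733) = 1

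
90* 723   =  65070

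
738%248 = 242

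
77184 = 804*96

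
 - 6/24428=  -  1 + 12211/12214 = -0.00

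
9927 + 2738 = 12665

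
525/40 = 105/8 = 13.12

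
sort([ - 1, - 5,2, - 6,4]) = [ - 6, - 5, - 1, 2,4]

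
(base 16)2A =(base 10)42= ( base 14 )30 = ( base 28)1e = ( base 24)1i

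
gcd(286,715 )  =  143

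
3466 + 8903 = 12369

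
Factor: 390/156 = 5/2 = 2^( - 1)*5^1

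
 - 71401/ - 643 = 111+ 28/643 = 111.04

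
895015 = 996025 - 101010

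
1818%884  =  50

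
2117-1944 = 173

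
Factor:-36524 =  - 2^2*23^1*397^1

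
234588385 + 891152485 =1125740870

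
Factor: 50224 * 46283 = 2324517392 = 2^4*31^1*43^1 * 73^1*1493^1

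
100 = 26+74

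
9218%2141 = 654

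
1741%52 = 25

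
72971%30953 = 11065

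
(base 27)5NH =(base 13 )1C46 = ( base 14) 17bd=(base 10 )4283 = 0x10bb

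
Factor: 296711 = 47^1*59^1*107^1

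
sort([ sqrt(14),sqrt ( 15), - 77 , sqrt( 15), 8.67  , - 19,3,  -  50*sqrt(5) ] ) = [-50 * sqrt( 5),- 77,-19,3,sqrt ( 14 ),sqrt(15), sqrt ( 15), 8.67]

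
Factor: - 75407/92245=  -  5^( - 1)*19^( - 1 )*971^(  -  1)*75407^1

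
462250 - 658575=  -  196325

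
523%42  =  19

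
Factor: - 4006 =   -  2^1*2003^1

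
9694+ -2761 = 6933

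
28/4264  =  7/1066=0.01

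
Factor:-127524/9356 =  - 3^1*2339^( - 1)*10627^1 = - 31881/2339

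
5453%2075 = 1303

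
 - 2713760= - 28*96920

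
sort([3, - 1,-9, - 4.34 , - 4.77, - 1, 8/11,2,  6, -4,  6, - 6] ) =[  -  9,-6 , - 4.77, - 4.34 , - 4, - 1 ,-1, 8/11, 2,3, 6,  6]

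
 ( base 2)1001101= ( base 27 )2N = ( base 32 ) 2d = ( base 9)85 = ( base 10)77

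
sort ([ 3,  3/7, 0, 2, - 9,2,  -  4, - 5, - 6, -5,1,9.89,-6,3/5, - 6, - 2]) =[ - 9,-6, - 6, - 6,-5,  -  5, - 4,-2,  0,3/7,3/5, 1,  2,2 , 3, 9.89]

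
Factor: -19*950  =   - 2^1*5^2*19^2  =  -18050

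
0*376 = 0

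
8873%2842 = 347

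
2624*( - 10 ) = -26240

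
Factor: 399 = 3^1*7^1*19^1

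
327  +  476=803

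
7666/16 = 3833/8 =479.12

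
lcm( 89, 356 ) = 356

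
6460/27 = 239 + 7/27 = 239.26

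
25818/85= 303 + 63/85 = 303.74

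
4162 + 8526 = 12688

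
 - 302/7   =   - 302/7 = - 43.14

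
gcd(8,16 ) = 8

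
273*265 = 72345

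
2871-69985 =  - 67114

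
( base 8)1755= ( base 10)1005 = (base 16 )3ED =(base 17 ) 382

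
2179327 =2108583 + 70744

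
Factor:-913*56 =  - 51128 = -2^3*7^1*11^1*83^1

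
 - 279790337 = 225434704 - 505225041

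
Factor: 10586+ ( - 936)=9650 = 2^1*5^2*193^1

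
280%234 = 46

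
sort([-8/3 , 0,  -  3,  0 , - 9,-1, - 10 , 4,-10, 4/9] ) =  [-10, -10, - 9,-3, - 8/3, - 1,0,0, 4/9,4 ] 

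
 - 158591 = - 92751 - 65840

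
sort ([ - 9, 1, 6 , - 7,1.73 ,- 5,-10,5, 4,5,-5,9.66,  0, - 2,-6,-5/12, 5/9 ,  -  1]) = [-10, - 9, - 7,-6,-5, - 5, - 2, - 1,-5/12,0,5/9,1,1.73,4,5,5,6,9.66 ]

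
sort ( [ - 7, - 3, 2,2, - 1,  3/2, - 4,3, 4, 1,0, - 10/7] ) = [ - 7,-4, - 3, -10/7,  -  1, 0, 1, 3/2,2,2,3 , 4]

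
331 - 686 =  - 355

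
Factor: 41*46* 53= 99958=2^1*23^1 * 41^1*53^1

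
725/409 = 725/409 = 1.77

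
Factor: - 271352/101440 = - 107/40 = -2^( - 3)*5^( - 1 )*107^1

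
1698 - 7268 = -5570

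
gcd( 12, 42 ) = 6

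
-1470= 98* (-15 ) 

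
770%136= 90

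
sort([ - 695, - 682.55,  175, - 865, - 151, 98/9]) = [ - 865, - 695, - 682.55, - 151, 98/9 , 175]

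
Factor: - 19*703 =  - 19^2*37^1= - 13357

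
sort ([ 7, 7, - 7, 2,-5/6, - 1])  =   [-7,  -  1, - 5/6, 2 , 7, 7 ]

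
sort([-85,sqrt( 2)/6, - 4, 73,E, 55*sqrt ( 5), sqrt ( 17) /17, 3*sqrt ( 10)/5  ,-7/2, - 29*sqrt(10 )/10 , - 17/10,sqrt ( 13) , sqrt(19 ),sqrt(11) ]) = [ - 85,  -  29 *sqrt(10)/10, - 4, - 7/2, - 17/10, sqrt(2) /6, sqrt ( 17 )/17,3*sqrt ( 10) /5,E, sqrt(11 ),sqrt(13),  sqrt(19),73, 55*sqrt(5) ]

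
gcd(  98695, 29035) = 5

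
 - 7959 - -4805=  - 3154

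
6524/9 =724 + 8/9= 724.89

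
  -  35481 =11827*( - 3 )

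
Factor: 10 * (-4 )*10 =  - 2^4 * 5^2=- 400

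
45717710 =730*62627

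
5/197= 5/197 = 0.03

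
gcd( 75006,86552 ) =2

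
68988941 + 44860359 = 113849300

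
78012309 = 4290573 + 73721736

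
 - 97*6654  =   - 645438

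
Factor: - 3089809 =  - 353^1*8753^1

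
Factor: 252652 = 2^2*83^1*761^1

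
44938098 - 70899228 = -25961130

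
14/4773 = 14/4773 = 0.00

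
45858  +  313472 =359330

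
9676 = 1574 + 8102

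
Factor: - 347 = - 347^1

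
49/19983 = 49/19983=   0.00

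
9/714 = 3/238 = 0.01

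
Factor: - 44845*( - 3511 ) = 5^1*3511^1*8969^1 = 157450795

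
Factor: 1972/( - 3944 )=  - 2^(  -  1)= - 1/2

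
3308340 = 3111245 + 197095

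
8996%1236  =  344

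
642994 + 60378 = 703372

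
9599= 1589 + 8010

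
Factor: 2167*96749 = 209655083 = 11^1 * 197^1*96749^1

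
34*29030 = 987020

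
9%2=1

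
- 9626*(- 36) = 346536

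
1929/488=1929/488 = 3.95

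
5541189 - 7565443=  - 2024254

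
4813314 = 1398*3443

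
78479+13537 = 92016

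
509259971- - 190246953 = 699506924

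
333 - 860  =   - 527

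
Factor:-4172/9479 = -2^2*7^1*149^1*9479^(-1) 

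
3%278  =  3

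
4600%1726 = 1148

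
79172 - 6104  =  73068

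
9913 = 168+9745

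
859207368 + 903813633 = 1763021001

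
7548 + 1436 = 8984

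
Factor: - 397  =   - 397^1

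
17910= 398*45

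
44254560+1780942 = 46035502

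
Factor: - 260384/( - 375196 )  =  2^3 * 79^1*97^( -1)*103^1*967^( - 1) = 65096/93799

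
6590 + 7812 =14402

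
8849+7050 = 15899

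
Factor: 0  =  0^1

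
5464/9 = 607 + 1/9= 607.11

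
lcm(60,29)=1740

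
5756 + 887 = 6643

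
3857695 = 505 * 7639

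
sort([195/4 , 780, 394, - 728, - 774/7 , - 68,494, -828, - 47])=[ - 828, - 728, - 774/7, - 68, - 47,195/4,394, 494 , 780]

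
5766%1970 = 1826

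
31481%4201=2074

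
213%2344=213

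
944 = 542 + 402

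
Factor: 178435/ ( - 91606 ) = - 2^ ( - 1)*5^1*127^1*163^( - 1 )= -635/326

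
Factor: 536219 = 536219^1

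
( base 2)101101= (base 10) 45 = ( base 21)23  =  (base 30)1F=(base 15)30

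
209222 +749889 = 959111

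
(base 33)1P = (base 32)1q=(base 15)3d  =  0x3a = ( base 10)58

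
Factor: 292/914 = 2^1*73^1*457^ ( - 1)=146/457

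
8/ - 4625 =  - 1 + 4617/4625 = - 0.00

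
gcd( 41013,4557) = 4557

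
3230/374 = 8 + 7/11 =8.64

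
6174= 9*686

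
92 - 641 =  - 549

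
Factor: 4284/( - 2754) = -2^1 * 3^( - 2 )*7^1 = - 14/9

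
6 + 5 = 11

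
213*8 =1704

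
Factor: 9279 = 3^2*1031^1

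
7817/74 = 105 + 47/74= 105.64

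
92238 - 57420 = 34818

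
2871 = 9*319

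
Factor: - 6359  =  - 6359^1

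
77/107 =77/107 = 0.72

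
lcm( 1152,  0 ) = 0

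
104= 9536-9432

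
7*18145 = 127015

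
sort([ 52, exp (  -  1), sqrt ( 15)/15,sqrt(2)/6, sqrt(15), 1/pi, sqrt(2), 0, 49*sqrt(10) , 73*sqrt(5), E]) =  [0, sqrt(2) /6, sqrt(15)/15,1/pi,  exp (  -  1),  sqrt ( 2) , E,sqrt(15),  52, 49 *sqrt( 10) , 73*sqrt( 5)] 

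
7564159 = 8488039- 923880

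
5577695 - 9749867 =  - 4172172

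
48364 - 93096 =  - 44732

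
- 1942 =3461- 5403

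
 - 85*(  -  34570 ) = 2938450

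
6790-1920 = 4870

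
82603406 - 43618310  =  38985096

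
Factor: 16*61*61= 2^4  *61^2=59536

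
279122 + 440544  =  719666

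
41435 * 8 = 331480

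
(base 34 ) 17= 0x29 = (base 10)41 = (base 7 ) 56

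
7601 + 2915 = 10516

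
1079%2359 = 1079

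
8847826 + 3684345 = 12532171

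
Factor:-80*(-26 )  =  2^5*5^1*13^1 = 2080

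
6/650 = 3/325= 0.01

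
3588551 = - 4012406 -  - 7600957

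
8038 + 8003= 16041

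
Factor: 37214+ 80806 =118020 = 2^2*3^1*5^1*7^1*281^1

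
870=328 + 542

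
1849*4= 7396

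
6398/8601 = 6398/8601 = 0.74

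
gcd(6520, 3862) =2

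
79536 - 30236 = 49300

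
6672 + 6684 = 13356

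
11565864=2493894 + 9071970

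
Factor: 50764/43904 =37/32 = 2^(-5 )*37^1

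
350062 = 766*457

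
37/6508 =37/6508= 0.01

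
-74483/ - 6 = 74483/6 = 12413.83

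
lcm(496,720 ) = 22320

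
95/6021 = 95/6021 = 0.02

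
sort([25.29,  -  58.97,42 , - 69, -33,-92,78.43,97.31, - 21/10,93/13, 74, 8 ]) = [ - 92,-69,-58.97, - 33, -21/10,93/13,8, 25.29, 42,74,78.43,97.31 ] 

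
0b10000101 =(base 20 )6d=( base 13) a3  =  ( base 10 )133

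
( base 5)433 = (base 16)76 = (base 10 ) 118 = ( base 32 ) 3M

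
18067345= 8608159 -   -  9459186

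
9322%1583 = 1407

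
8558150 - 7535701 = 1022449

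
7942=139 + 7803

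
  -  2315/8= - 2315/8 = -289.38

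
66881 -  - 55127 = 122008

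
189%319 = 189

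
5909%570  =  209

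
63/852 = 21/284 = 0.07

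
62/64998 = 31/32499  =  0.00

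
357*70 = 24990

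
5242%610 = 362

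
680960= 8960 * 76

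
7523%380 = 303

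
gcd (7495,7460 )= 5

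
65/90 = 13/18 = 0.72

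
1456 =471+985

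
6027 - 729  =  5298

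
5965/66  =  90 + 25/66 = 90.38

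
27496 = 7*3928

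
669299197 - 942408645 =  - 273109448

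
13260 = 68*195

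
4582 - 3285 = 1297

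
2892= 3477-585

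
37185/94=395 + 55/94 = 395.59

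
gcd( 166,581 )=83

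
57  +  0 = 57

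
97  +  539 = 636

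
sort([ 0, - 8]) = [  -  8, 0]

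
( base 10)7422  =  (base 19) 11AC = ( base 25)blm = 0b1110011111110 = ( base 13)34bc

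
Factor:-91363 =  -  211^1*433^1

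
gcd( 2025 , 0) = 2025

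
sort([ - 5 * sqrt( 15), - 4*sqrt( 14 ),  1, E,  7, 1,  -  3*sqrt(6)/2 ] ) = [ - 5*sqrt (15), - 4 * sqrt( 14),-3 *sqrt( 6)/2, 1, 1,  E, 7 ] 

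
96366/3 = 32122 = 32122.00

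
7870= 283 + 7587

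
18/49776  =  3/8296 = 0.00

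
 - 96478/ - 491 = 196 + 242/491 = 196.49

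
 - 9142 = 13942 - 23084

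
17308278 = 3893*4446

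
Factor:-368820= -2^2*3^3*5^1*683^1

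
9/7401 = 3/2467 = 0.00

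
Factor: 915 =3^1*5^1 * 61^1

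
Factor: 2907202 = 2^1*263^1*5527^1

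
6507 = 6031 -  - 476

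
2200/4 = 550 = 550.00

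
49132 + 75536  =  124668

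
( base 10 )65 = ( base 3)2102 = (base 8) 101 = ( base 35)1u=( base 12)55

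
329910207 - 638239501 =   -  308329294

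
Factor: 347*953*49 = 7^2 * 347^1*953^1 = 16203859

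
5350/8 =668 + 3/4  =  668.75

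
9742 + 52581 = 62323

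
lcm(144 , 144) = 144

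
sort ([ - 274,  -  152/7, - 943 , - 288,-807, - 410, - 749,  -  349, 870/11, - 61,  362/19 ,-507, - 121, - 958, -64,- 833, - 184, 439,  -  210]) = [ - 958, - 943, - 833, - 807, - 749, - 507, - 410,  -  349, - 288, - 274,-210,  -  184,  -  121, - 64 , - 61, -152/7, 362/19 , 870/11,439]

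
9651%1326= 369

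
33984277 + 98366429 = 132350706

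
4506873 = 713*6321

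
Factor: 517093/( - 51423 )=  -  3^( - 1)*61^( - 1 )*71^1*281^( - 1 ) * 7283^1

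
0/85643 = 0 = 0.00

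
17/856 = 17/856 = 0.02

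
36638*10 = 366380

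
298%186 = 112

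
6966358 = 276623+6689735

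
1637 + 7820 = 9457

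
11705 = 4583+7122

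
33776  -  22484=11292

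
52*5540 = 288080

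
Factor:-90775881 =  - 3^2*7^2*43^1 * 4787^1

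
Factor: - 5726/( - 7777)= 818/1111  =  2^1 * 11^( - 1 )*101^( - 1)*409^1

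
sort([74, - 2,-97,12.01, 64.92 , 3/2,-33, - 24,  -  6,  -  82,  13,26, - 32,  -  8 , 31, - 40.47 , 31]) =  [ - 97 ,-82 ,-40.47, - 33,-32, - 24, - 8,  -  6, - 2,3/2 , 12.01, 13,  26,31 , 31, 64.92, 74 ]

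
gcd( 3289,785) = 1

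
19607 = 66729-47122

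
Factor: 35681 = 31^1*1151^1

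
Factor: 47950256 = 2^4*2996891^1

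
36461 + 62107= 98568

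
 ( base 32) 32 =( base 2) 1100010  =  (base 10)98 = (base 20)4i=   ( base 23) 46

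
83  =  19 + 64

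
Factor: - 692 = - 2^2*173^1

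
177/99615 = 59/33205 = 0.00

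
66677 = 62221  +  4456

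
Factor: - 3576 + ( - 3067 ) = - 7^1 *13^1 * 73^1 = - 6643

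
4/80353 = 4/80353 = 0.00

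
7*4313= 30191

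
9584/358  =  26 + 138/179 =26.77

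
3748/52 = 937/13 = 72.08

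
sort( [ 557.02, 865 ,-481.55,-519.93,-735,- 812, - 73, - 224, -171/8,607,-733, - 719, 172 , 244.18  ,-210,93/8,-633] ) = [-812,-735,-733,-719, - 633,- 519.93,- 481.55, - 224, - 210,-73, - 171/8,93/8, 172,244.18,557.02, 607, 865]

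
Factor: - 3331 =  - 3331^1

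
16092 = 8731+7361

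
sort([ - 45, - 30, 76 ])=[ - 45, - 30, 76] 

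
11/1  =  11 = 11.00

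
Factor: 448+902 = 2^1*3^3*5^2 =1350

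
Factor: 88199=89^1*991^1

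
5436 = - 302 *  (- 18) 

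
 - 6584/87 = -6584/87= -75.68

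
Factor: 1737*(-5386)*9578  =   - 2^2* 3^2*193^1 *2693^1*4789^1 = - 89606806596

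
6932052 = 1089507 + 5842545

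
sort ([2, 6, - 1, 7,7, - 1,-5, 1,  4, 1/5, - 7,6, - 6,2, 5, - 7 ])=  [ - 7, - 7, - 6, - 5,-1, - 1  ,  1/5,1, 2, 2,4, 5, 6,  6,7,  7]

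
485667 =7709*63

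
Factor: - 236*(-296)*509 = 2^5*37^1*59^1*509^1 = 35556704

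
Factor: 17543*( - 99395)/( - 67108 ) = 2^ ( - 2)*5^1*19^( - 1 )*53^1*103^1*193^1*331^1*883^( - 1 ) = 1743686485/67108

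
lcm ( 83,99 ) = 8217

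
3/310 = 3/310 = 0.01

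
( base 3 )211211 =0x268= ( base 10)616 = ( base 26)ni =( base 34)i4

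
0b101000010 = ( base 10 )322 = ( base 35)97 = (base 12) 22a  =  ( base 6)1254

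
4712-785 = 3927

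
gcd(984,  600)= 24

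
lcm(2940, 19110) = 38220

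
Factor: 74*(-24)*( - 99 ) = 175824 = 2^4*3^3 *11^1 *37^1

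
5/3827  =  5/3827  =  0.00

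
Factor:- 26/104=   -  2^( - 2 )  =  - 1/4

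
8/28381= 8/28381 = 0.00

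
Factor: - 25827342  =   - 2^1 * 3^1 * 29^1 *151^1*983^1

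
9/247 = 9/247=0.04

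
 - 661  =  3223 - 3884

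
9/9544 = 9/9544 = 0.00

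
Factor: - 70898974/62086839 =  - 2^1*3^( - 1)*17^( - 1 )*839^ ( - 1)*1373^1*1451^( - 1)*25819^1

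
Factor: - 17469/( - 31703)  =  3^3 *7^( - 2 ) = 27/49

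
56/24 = 7/3 = 2.33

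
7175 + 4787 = 11962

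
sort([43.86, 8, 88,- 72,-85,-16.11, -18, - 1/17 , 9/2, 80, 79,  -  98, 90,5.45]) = [ - 98, - 85,-72, - 18, - 16.11, - 1/17, 9/2 , 5.45, 8 , 43.86, 79,  80, 88,90]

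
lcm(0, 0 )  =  0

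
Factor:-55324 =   -  2^2*13831^1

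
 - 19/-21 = 19/21 = 0.90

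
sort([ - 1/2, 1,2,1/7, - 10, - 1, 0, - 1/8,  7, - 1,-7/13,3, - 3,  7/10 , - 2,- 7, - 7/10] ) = [ - 10,-7, - 3, - 2, - 1, - 1 , - 7/10,-7/13, - 1/2, - 1/8,0,1/7, 7/10 , 1,2, 3, 7 ] 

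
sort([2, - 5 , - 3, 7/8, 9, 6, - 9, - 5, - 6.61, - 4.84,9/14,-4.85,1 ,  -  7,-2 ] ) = [ - 9, - 7, - 6.61, - 5, - 5, - 4.85, - 4.84 , - 3, - 2 , 9/14,7/8,1, 2,6,9]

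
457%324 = 133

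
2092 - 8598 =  - 6506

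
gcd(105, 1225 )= 35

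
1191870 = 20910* 57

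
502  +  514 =1016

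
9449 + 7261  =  16710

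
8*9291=74328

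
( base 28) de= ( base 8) 572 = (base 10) 378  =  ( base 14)1D0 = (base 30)CI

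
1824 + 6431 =8255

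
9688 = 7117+2571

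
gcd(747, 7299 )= 9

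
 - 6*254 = -1524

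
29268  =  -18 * (-1626 )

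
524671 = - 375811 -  - 900482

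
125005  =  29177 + 95828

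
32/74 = 16/37 = 0.43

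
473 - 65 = 408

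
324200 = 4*81050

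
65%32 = 1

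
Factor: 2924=2^2*17^1*43^1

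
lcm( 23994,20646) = 887778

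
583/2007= 583/2007 = 0.29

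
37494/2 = 18747=18747.00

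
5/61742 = 5/61742 = 0.00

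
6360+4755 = 11115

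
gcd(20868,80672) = 4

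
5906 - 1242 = 4664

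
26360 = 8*3295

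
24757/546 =24757/546 = 45.34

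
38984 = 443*88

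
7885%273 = 241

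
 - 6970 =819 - 7789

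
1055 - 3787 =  - 2732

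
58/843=58/843   =  0.07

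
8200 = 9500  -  1300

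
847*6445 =5458915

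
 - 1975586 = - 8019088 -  - 6043502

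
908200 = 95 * 9560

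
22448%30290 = 22448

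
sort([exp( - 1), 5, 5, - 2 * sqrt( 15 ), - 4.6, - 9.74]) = [ - 9.74, - 2*sqrt( 15 ), -4.6,exp( - 1),5,5] 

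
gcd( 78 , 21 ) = 3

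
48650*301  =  14643650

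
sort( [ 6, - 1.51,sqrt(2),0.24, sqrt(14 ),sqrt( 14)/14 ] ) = [ - 1.51  ,  0.24, sqrt(14 )/14, sqrt(2 ), sqrt(14), 6 ] 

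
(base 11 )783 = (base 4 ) 32222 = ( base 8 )1652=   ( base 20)26I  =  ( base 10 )938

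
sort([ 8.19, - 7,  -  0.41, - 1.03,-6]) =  [ - 7, -6, - 1.03,- 0.41, 8.19 ] 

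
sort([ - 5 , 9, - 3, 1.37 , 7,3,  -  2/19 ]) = [-5,  -  3, - 2/19, 1.37,3,7, 9]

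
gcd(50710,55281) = 1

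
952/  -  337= - 3 + 59/337 = - 2.82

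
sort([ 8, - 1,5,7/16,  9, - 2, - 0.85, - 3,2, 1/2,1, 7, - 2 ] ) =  [ - 3, - 2, - 2,  -  1, - 0.85,7/16,1/2,  1,  2 , 5, 7,8,9 ]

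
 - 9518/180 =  - 4759/90 =- 52.88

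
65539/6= 10923 + 1/6  =  10923.17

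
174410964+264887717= 439298681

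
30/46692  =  5/7782 = 0.00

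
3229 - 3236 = - 7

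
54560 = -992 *(- 55) 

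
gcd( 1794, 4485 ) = 897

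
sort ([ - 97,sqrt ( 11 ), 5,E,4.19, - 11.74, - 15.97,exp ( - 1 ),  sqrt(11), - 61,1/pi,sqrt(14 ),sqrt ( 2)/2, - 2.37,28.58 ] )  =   [- 97, - 61, - 15.97, - 11.74, - 2.37,1/pi,exp( - 1), sqrt ( 2 ) /2,E, sqrt(11 ), sqrt( 11 )  ,  sqrt ( 14 ),4.19,5,28.58]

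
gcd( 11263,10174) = 1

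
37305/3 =12435=12435.00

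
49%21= 7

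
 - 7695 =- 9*855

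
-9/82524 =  - 3/27508=- 0.00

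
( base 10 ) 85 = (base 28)31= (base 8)125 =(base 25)3A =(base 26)37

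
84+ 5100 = 5184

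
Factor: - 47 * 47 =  - 47^2 = - 2209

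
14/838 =7/419=0.02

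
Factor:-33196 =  - 2^2*43^1*193^1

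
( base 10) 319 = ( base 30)aj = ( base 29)b0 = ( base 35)94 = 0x13f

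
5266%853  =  148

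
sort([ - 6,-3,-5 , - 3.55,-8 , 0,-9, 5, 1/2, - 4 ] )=[ - 9, - 8,  -  6,  -  5, - 4,-3.55, -3,0,1/2, 5]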